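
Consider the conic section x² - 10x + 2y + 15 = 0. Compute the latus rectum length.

Only x is squared. Complete the square in x: (x - 5)² = -2(y - 5).
Vertex (5, 5); 4p = -2 so p = -1/2. Opens down.
Latus rectum length = |4p| = 2.

2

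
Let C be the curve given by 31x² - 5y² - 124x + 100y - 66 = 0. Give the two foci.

Group the x- and y-terms: 31(x² - 4x) -5(y² - 20y) = 66
Complete the square: 31(x - 2)² -5(y - 10)² = 66 + 124 - 500 = -310
Divide through by -310 to get (y - 10)²/62 - (x - 2)²/10 = 1.
Hyperbola, center (2, 10), transverse axis vertical; a² = 62, b² = 10.
c² = a² + b² = 62 + 10 = 72, so c = 6√2.
Foci lie on the vertical axis through the center: (h, k ± c).

(2, 10 - 6√2) and (2, 10 + 6√2)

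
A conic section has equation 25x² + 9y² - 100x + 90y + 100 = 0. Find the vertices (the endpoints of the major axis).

Group: 25(x² - 4x) + 9(y² + 10y) = -100
Complete the square in x and y: 25(x - 2)² + 9(y + 5)² = -100 + 100 + 225 = 225
Divide through by 225 to get (x - 2)²/9 + (y + 5)²/25 = 1.
Ellipse, center (2, -5), major axis vertical; a² = 25, b² = 9.
a = 5. Vertices at (h, k ± a).

(2, -10) and (2, 0)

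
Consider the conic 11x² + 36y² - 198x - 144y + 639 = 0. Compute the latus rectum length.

11(x² - 18x) + 36(y² - 4y) = -639
Complete the square: 11(x - 9)² + 36(y - 2)² = -639 + 891 + 144 = 396
Divide by 396: (x - 9)²/36 + (y - 2)²/11 = 1
Ellipse, center (9, 2), major axis horizontal; a² = 36, b² = 11.
Latus rectum length = 2b²/a = 2·11/6 = 11/3.

11/3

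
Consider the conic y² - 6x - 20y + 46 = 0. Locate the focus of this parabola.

Only y is squared. Complete the square in y: (y - 10)² = 6(x + 9).
Vertex (-9, 10); 4p = 6 so p = 3/2. Opens right.
Focus is p units from the vertex along the axis: (h + p, k).

(-15/2, 10)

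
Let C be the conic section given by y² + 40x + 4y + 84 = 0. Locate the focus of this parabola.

(-12, -2)

Only y is squared. Complete the square in y: (y + 2)² = -40(x + 2).
Vertex (-2, -2); 4p = -40 so p = -10. Opens left.
Focus is p units from the vertex along the axis: (h + p, k).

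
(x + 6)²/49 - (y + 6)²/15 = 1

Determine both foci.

Center (-6, -6). The positive term is the x-term, so the transverse axis is horizontal; a² = 49, b² = 15.
c² = a² + b² = 49 + 15 = 64, so c = 8.
Foci lie on the horizontal axis through the center: (h ± c, k).

(-14, -6) and (2, -6)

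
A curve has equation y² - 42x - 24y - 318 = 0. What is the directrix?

Only y is squared. Complete the square in y: (y - 12)² = 42(x + 11).
Vertex (-11, 12); 4p = 42 so p = 21/2. Opens right.
Directrix is the vertical line x = h − p = -11 − (21/2) = -43/2.

x = -43/2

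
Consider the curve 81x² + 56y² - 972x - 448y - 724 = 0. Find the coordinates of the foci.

(6, -1) and (6, 9)

Group: 81(x² - 12x) + 56(y² - 8y) = 724
Complete the square: 81(x - 6)² + 56(y - 4)² = 724 + 2916 + 896 = 4536
Divide by 4536: (x - 6)²/56 + (y - 4)²/81 = 1
Ellipse, center (6, 4), major axis vertical; a² = 81, b² = 56.
c² = a² - b² = 81 - 56 = 25, so c = 5.
Foci lie on the vertical axis through the center: (h, k ± c).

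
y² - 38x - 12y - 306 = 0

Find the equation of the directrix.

Only y is squared. Complete the square in y: (y - 6)² = 38(x + 9).
Vertex (-9, 6); 4p = 38 so p = 19/2. Opens right.
Directrix is the vertical line x = h − p = -9 − (19/2) = -37/2.

x = -37/2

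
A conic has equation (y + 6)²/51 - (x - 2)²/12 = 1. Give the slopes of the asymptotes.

√17/2 and -√17/2

Center (2, -6). The positive term is the y-term, so the transverse axis is vertical; a² = 51, b² = 12.
For a vertical hyperbola the asymptotes have slope ±a/b.
Here that is ±√51/2√3 = ±√17/2.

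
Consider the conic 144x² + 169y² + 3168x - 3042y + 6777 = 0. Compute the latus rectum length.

Rearranging, 144(x² + 22x) + 169(y² - 18y) = -6777.
Completing the square gives 144(x + 11)² + 169(y - 9)² = -6777 + 17424 + 13689 = 24336.
Divide by 24336: (x + 11)²/169 + (y - 9)²/144 = 1
Ellipse, center (-11, 9), major axis horizontal; a² = 169, b² = 144.
Latus rectum length = 2b²/a = 2·144/13 = 288/13.

288/13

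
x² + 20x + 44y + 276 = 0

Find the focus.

Only x is squared. Complete the square in x: (x + 10)² = -44(y + 4).
Vertex (-10, -4); 4p = -44 so p = -11. Opens down.
Focus is p units from the vertex along the axis: (h, k + p).

(-10, -15)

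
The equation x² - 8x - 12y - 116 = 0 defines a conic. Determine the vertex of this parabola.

Only x is squared. Complete the square in x: (x - 4)² = 12(y + 11).
Vertex (4, -11); 4p = 12 so p = 3. Opens up.

(4, -11)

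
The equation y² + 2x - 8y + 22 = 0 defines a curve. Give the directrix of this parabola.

Only y is squared. Complete the square in y: (y - 4)² = -2(x + 3).
Vertex (-3, 4); 4p = -2 so p = -1/2. Opens left.
Directrix is the vertical line x = h − p = -3 − (-1/2) = -5/2.

x = -5/2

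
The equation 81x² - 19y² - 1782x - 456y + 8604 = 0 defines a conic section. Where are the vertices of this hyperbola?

Rearranging, 81(x² - 22x) -19(y² + 24y) = -8604.
Completing the square gives 81(x - 11)² -19(y + 12)² = -8604 + 9801 - 2736 = -1539.
Dividing both sides by -1539: (y + 12)²/81 - (x - 11)²/19 = 1
Hyperbola, center (11, -12), transverse axis vertical; a² = 81, b² = 19.
a = 9. Vertices at (h, k ± a).

(11, -21) and (11, -3)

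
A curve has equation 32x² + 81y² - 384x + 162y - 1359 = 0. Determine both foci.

Rearranging, 32(x² - 12x) + 81(y² + 2y) = 1359.
32(x - 6)² + 81(y + 1)² = 1359 + 1152 + 81 = 2592
Dividing both sides by 2592: (x - 6)²/81 + (y + 1)²/32 = 1
Ellipse, center (6, -1), major axis horizontal; a² = 81, b² = 32.
c² = a² - b² = 81 - 32 = 49, so c = 7.
Foci lie on the horizontal axis through the center: (h ± c, k).

(-1, -1) and (13, -1)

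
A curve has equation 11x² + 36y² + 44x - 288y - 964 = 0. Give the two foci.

Rearranging, 11(x² + 4x) + 36(y² - 8y) = 964.
Complete the square in x and y: 11(x + 2)² + 36(y - 4)² = 964 + 44 + 576 = 1584
Divide by 1584: (x + 2)²/144 + (y - 4)²/44 = 1
Ellipse, center (-2, 4), major axis horizontal; a² = 144, b² = 44.
c² = a² - b² = 144 - 44 = 100, so c = 10.
Foci lie on the horizontal axis through the center: (h ± c, k).

(-12, 4) and (8, 4)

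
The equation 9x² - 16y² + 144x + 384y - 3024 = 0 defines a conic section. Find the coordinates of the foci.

(-23, 12) and (7, 12)

Rearranging, 9(x² + 16x) -16(y² - 24y) = 3024.
Completing the square gives 9(x + 8)² -16(y - 12)² = 3024 + 576 - 2304 = 1296.
Divide by 1296: (x + 8)²/144 - (y - 12)²/81 = 1
Hyperbola, center (-8, 12), transverse axis horizontal; a² = 144, b² = 81.
c² = a² + b² = 144 + 81 = 225, so c = 15.
Foci lie on the horizontal axis through the center: (h ± c, k).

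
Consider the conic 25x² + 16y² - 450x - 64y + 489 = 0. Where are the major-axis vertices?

(9, -8) and (9, 12)

25(x² - 18x) + 16(y² - 4y) = -489
Complete the square: 25(x - 9)² + 16(y - 2)² = -489 + 2025 + 64 = 1600
Divide by 1600: (x - 9)²/64 + (y - 2)²/100 = 1
Ellipse, center (9, 2), major axis vertical; a² = 100, b² = 64.
a = 10. Vertices at (h, k ± a).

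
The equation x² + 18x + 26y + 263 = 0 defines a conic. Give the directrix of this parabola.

y = -1/2

Only x is squared. Complete the square in x: (x + 9)² = -26(y + 7).
Vertex (-9, -7); 4p = -26 so p = -13/2. Opens down.
Directrix is the horizontal line y = k − p = -7 − (-13/2) = -1/2.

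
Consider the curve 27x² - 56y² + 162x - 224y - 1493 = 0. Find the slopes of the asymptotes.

Rearranging, 27(x² + 6x) -56(y² + 4y) = 1493.
Complete the square: 27(x + 3)² -56(y + 2)² = 1493 + 243 - 224 = 1512
Dividing both sides by 1512: (x + 3)²/56 - (y + 2)²/27 = 1
Hyperbola, center (-3, -2), transverse axis horizontal; a² = 56, b² = 27.
For a horizontal hyperbola the asymptotes have slope ±b/a.
Here that is ±3√3/2√14 = ±3√42/28.

3√42/28 and -3√42/28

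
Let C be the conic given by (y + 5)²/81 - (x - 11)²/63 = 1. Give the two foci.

(11, -17) and (11, 7)

Center (11, -5). The positive term is the y-term, so the transverse axis is vertical; a² = 81, b² = 63.
c² = a² + b² = 81 + 63 = 144, so c = 12.
Foci lie on the vertical axis through the center: (h, k ± c).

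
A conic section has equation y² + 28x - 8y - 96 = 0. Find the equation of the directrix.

Only y is squared. Complete the square in y: (y - 4)² = -28(x - 4).
Vertex (4, 4); 4p = -28 so p = -7. Opens left.
Directrix is the vertical line x = h − p = 4 − (-7) = 11.

x = 11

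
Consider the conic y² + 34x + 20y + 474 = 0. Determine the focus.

(-39/2, -10)

Only y is squared. Complete the square in y: (y + 10)² = -34(x + 11).
Vertex (-11, -10); 4p = -34 so p = -17/2. Opens left.
Focus is p units from the vertex along the axis: (h + p, k).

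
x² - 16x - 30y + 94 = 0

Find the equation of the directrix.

Only x is squared. Complete the square in x: (x - 8)² = 30(y - 1).
Vertex (8, 1); 4p = 30 so p = 15/2. Opens up.
Directrix is the horizontal line y = k − p = 1 − (15/2) = -13/2.

y = -13/2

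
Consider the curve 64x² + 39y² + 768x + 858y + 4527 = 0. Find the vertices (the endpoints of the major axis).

(-6, -19) and (-6, -3)

Collect terms: 64(x² + 12x) + 39(y² + 22y) = -4527
Complete the square: 64(x + 6)² + 39(y + 11)² = -4527 + 2304 + 4719 = 2496
Dividing both sides by 2496: (x + 6)²/39 + (y + 11)²/64 = 1
Ellipse, center (-6, -11), major axis vertical; a² = 64, b² = 39.
a = 8. Vertices at (h, k ± a).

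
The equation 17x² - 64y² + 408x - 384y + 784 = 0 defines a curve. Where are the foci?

17(x² + 24x) -64(y² + 6y) = -784
Complete the square: 17(x + 12)² -64(y + 3)² = -784 + 2448 - 576 = 1088
Divide through by 1088 to get (x + 12)²/64 - (y + 3)²/17 = 1.
Hyperbola, center (-12, -3), transverse axis horizontal; a² = 64, b² = 17.
c² = a² + b² = 64 + 17 = 81, so c = 9.
Foci lie on the horizontal axis through the center: (h ± c, k).

(-21, -3) and (-3, -3)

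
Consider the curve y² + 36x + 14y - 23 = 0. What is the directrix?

x = 11

Only y is squared. Complete the square in y: (y + 7)² = -36(x - 2).
Vertex (2, -7); 4p = -36 so p = -9. Opens left.
Directrix is the vertical line x = h − p = 2 − (-9) = 11.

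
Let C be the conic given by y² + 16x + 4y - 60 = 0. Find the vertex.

Only y is squared. Complete the square in y: (y + 2)² = -16(x - 4).
Vertex (4, -2); 4p = -16 so p = -4. Opens left.

(4, -2)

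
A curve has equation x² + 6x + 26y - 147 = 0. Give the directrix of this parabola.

y = 25/2

Only x is squared. Complete the square in x: (x + 3)² = -26(y - 6).
Vertex (-3, 6); 4p = -26 so p = -13/2. Opens down.
Directrix is the horizontal line y = k − p = 6 − (-13/2) = 25/2.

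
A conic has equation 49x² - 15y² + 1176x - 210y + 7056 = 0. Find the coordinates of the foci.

(-12, -15) and (-12, 1)

Group: 49(x² + 24x) -15(y² + 14y) = -7056
49(x + 12)² -15(y + 7)² = -7056 + 7056 - 735 = -735
Divide through by -735 to get (y + 7)²/49 - (x + 12)²/15 = 1.
Hyperbola, center (-12, -7), transverse axis vertical; a² = 49, b² = 15.
c² = a² + b² = 49 + 15 = 64, so c = 8.
Foci lie on the vertical axis through the center: (h, k ± c).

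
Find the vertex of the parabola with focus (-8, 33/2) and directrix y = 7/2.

(-8, 10)

The vertex is the midpoint between the focus and the directrix along the axis of symmetry.
Axis is vertical (directrix is horizontal). Vertex y-coordinate = (33/2 + 7/2)/2 = 10; x-coordinate = -8.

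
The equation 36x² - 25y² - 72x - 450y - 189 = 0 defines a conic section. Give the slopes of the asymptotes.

6/5 and -6/5

Collect terms: 36(x² - 2x) -25(y² + 18y) = 189
Complete the square: 36(x - 1)² -25(y + 9)² = 189 + 36 - 2025 = -1800
Divide through by -1800 to get (y + 9)²/72 - (x - 1)²/50 = 1.
Hyperbola, center (1, -9), transverse axis vertical; a² = 72, b² = 50.
For a vertical hyperbola the asymptotes have slope ±a/b.
Here that is ±6√2/5√2 = ±6/5.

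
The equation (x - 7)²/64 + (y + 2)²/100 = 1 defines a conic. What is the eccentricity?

Center (7, -2). The larger denominator 100 sits under the y-term, so the major axis is vertical; a² = 100, b² = 64.
c² = a² - b² = 36, so c = 6.
e = c/a = 6/10 = 3/5.

e = 3/5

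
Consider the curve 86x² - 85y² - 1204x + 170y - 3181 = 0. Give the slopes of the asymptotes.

√7310/85 and -√7310/85

Collect terms: 86(x² - 14x) -85(y² - 2y) = 3181
86(x - 7)² -85(y - 1)² = 3181 + 4214 - 85 = 7310
Divide through by 7310 to get (x - 7)²/85 - (y - 1)²/86 = 1.
Hyperbola, center (7, 1), transverse axis horizontal; a² = 85, b² = 86.
For a horizontal hyperbola the asymptotes have slope ±b/a.
Here that is ±√86/√85 = ±√7310/85.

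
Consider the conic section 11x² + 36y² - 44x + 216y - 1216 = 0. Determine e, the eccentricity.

e = 5/6

Collect terms: 11(x² - 4x) + 36(y² + 6y) = 1216
Completing the square gives 11(x - 2)² + 36(y + 3)² = 1216 + 44 + 324 = 1584.
Divide by 1584: (x - 2)²/144 + (y + 3)²/44 = 1
Ellipse, center (2, -3), major axis horizontal; a² = 144, b² = 44.
c² = a² - b² = 100, so c = 10.
e = c/a = 10/12 = 5/6.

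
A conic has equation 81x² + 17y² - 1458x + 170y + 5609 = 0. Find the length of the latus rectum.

Group: 81(x² - 18x) + 17(y² + 10y) = -5609
Complete the square: 81(x - 9)² + 17(y + 5)² = -5609 + 6561 + 425 = 1377
Divide through by 1377 to get (x - 9)²/17 + (y + 5)²/81 = 1.
Ellipse, center (9, -5), major axis vertical; a² = 81, b² = 17.
Latus rectum length = 2b²/a = 2·17/9 = 34/9.

34/9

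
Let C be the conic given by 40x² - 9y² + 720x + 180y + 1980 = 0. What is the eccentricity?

40(x² + 18x) -9(y² - 20y) = -1980
Complete the square: 40(x + 9)² -9(y - 10)² = -1980 + 3240 - 900 = 360
Divide by 360: (x + 9)²/9 - (y - 10)²/40 = 1
Hyperbola, center (-9, 10), transverse axis horizontal; a² = 9, b² = 40.
c² = a² + b² = 49, so c = 7.
e = c/a = 7/3.

e = 7/3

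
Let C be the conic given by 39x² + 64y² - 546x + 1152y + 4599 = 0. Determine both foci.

Group: 39(x² - 14x) + 64(y² + 18y) = -4599
Completing the square gives 39(x - 7)² + 64(y + 9)² = -4599 + 1911 + 5184 = 2496.
Divide by 2496: (x - 7)²/64 + (y + 9)²/39 = 1
Ellipse, center (7, -9), major axis horizontal; a² = 64, b² = 39.
c² = a² - b² = 64 - 39 = 25, so c = 5.
Foci lie on the horizontal axis through the center: (h ± c, k).

(2, -9) and (12, -9)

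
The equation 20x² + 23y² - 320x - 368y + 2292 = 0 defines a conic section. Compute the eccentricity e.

e = √69/23

Group the x- and y-terms: 20(x² - 16x) + 23(y² - 16y) = -2292
20(x - 8)² + 23(y - 8)² = -2292 + 1280 + 1472 = 460
Dividing both sides by 460: (x - 8)²/23 + (y - 8)²/20 = 1
Ellipse, center (8, 8), major axis horizontal; a² = 23, b² = 20.
c² = a² - b² = 3, so c = √3.
e = c/a = √3/√23 = √69/23.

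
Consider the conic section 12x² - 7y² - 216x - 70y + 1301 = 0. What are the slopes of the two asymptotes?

Group the x- and y-terms: 12(x² - 18x) -7(y² + 10y) = -1301
Complete the square: 12(x - 9)² -7(y + 5)² = -1301 + 972 - 175 = -504
Divide through by -504 to get (y + 5)²/72 - (x - 9)²/42 = 1.
Hyperbola, center (9, -5), transverse axis vertical; a² = 72, b² = 42.
For a vertical hyperbola the asymptotes have slope ±a/b.
Here that is ±6√2/√42 = ±2√21/7.

2√21/7 and -2√21/7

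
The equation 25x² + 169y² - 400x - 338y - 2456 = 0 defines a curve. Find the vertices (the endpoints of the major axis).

Collect terms: 25(x² - 16x) + 169(y² - 2y) = 2456
25(x - 8)² + 169(y - 1)² = 2456 + 1600 + 169 = 4225
Dividing both sides by 4225: (x - 8)²/169 + (y - 1)²/25 = 1
Ellipse, center (8, 1), major axis horizontal; a² = 169, b² = 25.
a = 13. Vertices at (h ± a, k).

(-5, 1) and (21, 1)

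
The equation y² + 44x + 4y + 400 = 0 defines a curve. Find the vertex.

Only y is squared. Complete the square in y: (y + 2)² = -44(x + 9).
Vertex (-9, -2); 4p = -44 so p = -11. Opens left.

(-9, -2)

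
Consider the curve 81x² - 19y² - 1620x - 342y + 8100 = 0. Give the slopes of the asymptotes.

Group: 81(x² - 20x) -19(y² + 18y) = -8100
Complete the square: 81(x - 10)² -19(y + 9)² = -8100 + 8100 - 1539 = -1539
Divide by -1539: (y + 9)²/81 - (x - 10)²/19 = 1
Hyperbola, center (10, -9), transverse axis vertical; a² = 81, b² = 19.
For a vertical hyperbola the asymptotes have slope ±a/b.
Here that is ±9/√19 = ±9√19/19.

9√19/19 and -9√19/19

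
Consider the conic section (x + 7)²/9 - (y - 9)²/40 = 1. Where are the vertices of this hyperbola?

Center (-7, 9). The positive term is the x-term, so the transverse axis is horizontal; a² = 9, b² = 40.
a = 3. Vertices at (h ± a, k).

(-10, 9) and (-4, 9)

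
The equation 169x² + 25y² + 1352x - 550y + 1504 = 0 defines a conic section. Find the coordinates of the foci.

(-4, -1) and (-4, 23)

169(x² + 8x) + 25(y² - 22y) = -1504
Complete the square in x and y: 169(x + 4)² + 25(y - 11)² = -1504 + 2704 + 3025 = 4225
Divide through by 4225 to get (x + 4)²/25 + (y - 11)²/169 = 1.
Ellipse, center (-4, 11), major axis vertical; a² = 169, b² = 25.
c² = a² - b² = 169 - 25 = 144, so c = 12.
Foci lie on the vertical axis through the center: (h, k ± c).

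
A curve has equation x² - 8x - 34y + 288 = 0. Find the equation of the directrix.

Only x is squared. Complete the square in x: (x - 4)² = 34(y - 8).
Vertex (4, 8); 4p = 34 so p = 17/2. Opens up.
Directrix is the horizontal line y = k − p = 8 − (17/2) = -1/2.

y = -1/2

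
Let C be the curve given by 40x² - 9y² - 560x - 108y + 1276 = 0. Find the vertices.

Group: 40(x² - 14x) -9(y² + 12y) = -1276
Complete the square in x and y: 40(x - 7)² -9(y + 6)² = -1276 + 1960 - 324 = 360
Divide through by 360 to get (x - 7)²/9 - (y + 6)²/40 = 1.
Hyperbola, center (7, -6), transverse axis horizontal; a² = 9, b² = 40.
a = 3. Vertices at (h ± a, k).

(4, -6) and (10, -6)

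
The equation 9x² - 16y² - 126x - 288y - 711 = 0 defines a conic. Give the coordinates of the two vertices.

(7, -12) and (7, -6)

Collect terms: 9(x² - 14x) -16(y² + 18y) = 711
Complete the square in x and y: 9(x - 7)² -16(y + 9)² = 711 + 441 - 1296 = -144
Dividing both sides by -144: (y + 9)²/9 - (x - 7)²/16 = 1
Hyperbola, center (7, -9), transverse axis vertical; a² = 9, b² = 16.
a = 3. Vertices at (h, k ± a).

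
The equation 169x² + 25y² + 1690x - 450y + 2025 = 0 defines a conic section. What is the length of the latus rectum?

Group the x- and y-terms: 169(x² + 10x) + 25(y² - 18y) = -2025
Complete the square: 169(x + 5)² + 25(y - 9)² = -2025 + 4225 + 2025 = 4225
Dividing both sides by 4225: (x + 5)²/25 + (y - 9)²/169 = 1
Ellipse, center (-5, 9), major axis vertical; a² = 169, b² = 25.
Latus rectum length = 2b²/a = 2·25/13 = 50/13.

50/13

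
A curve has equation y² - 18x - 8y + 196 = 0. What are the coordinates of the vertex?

Only y is squared. Complete the square in y: (y - 4)² = 18(x - 10).
Vertex (10, 4); 4p = 18 so p = 9/2. Opens right.

(10, 4)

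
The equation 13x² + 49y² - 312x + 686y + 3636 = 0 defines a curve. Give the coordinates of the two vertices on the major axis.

(5, -7) and (19, -7)

Group: 13(x² - 24x) + 49(y² + 14y) = -3636
Complete the square: 13(x - 12)² + 49(y + 7)² = -3636 + 1872 + 2401 = 637
Dividing both sides by 637: (x - 12)²/49 + (y + 7)²/13 = 1
Ellipse, center (12, -7), major axis horizontal; a² = 49, b² = 13.
a = 7. Vertices at (h ± a, k).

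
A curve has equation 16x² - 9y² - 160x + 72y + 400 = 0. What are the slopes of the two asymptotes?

16(x² - 10x) -9(y² - 8y) = -400
16(x - 5)² -9(y - 4)² = -400 + 400 - 144 = -144
Dividing both sides by -144: (y - 4)²/16 - (x - 5)²/9 = 1
Hyperbola, center (5, 4), transverse axis vertical; a² = 16, b² = 9.
For a vertical hyperbola the asymptotes have slope ±a/b.
Here that is ±4/3.

4/3 and -4/3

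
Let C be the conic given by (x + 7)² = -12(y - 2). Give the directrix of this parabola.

y = 5

Vertex (-7, 2); 4p = -12 so p = -3. Opens down.
Directrix is the horizontal line y = k − p = 2 − (-3) = 5.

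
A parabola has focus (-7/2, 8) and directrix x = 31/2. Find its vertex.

(6, 8)

The vertex is the midpoint between the focus and the directrix along the axis of symmetry.
Axis is horizontal (directrix is vertical). Vertex x-coordinate = (-7/2 + 31/2)/2 = 6; y-coordinate = 8.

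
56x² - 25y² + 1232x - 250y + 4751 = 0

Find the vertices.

(-16, -5) and (-6, -5)

Collect terms: 56(x² + 22x) -25(y² + 10y) = -4751
Complete the square in x and y: 56(x + 11)² -25(y + 5)² = -4751 + 6776 - 625 = 1400
Divide by 1400: (x + 11)²/25 - (y + 5)²/56 = 1
Hyperbola, center (-11, -5), transverse axis horizontal; a² = 25, b² = 56.
a = 5. Vertices at (h ± a, k).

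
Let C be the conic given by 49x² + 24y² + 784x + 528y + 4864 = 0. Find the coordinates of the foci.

49(x² + 16x) + 24(y² + 22y) = -4864
Completing the square gives 49(x + 8)² + 24(y + 11)² = -4864 + 3136 + 2904 = 1176.
Divide through by 1176 to get (x + 8)²/24 + (y + 11)²/49 = 1.
Ellipse, center (-8, -11), major axis vertical; a² = 49, b² = 24.
c² = a² - b² = 49 - 24 = 25, so c = 5.
Foci lie on the vertical axis through the center: (h, k ± c).

(-8, -16) and (-8, -6)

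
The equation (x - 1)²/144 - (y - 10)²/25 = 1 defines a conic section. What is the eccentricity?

e = 13/12

Center (1, 10). The positive term is the x-term, so the transverse axis is horizontal; a² = 144, b² = 25.
c² = a² + b² = 169, so c = 13.
e = c/a = 13/12.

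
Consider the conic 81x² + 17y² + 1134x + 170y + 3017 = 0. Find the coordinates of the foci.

Group: 81(x² + 14x) + 17(y² + 10y) = -3017
Completing the square gives 81(x + 7)² + 17(y + 5)² = -3017 + 3969 + 425 = 1377.
Divide through by 1377 to get (x + 7)²/17 + (y + 5)²/81 = 1.
Ellipse, center (-7, -5), major axis vertical; a² = 81, b² = 17.
c² = a² - b² = 81 - 17 = 64, so c = 8.
Foci lie on the vertical axis through the center: (h, k ± c).

(-7, -13) and (-7, 3)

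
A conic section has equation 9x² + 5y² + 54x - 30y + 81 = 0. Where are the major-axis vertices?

(-3, 0) and (-3, 6)

Rearranging, 9(x² + 6x) + 5(y² - 6y) = -81.
Completing the square gives 9(x + 3)² + 5(y - 3)² = -81 + 81 + 45 = 45.
Dividing both sides by 45: (x + 3)²/5 + (y - 3)²/9 = 1
Ellipse, center (-3, 3), major axis vertical; a² = 9, b² = 5.
a = 3. Vertices at (h, k ± a).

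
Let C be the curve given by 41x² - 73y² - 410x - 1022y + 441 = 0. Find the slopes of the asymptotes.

Group: 41(x² - 10x) -73(y² + 14y) = -441
Complete the square: 41(x - 5)² -73(y + 7)² = -441 + 1025 - 3577 = -2993
Divide through by -2993 to get (y + 7)²/41 - (x - 5)²/73 = 1.
Hyperbola, center (5, -7), transverse axis vertical; a² = 41, b² = 73.
For a vertical hyperbola the asymptotes have slope ±a/b.
Here that is ±√41/√73 = ±√2993/73.

√2993/73 and -√2993/73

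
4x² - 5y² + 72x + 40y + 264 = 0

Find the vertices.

(-9, 2) and (-9, 6)

Group the x- and y-terms: 4(x² + 18x) -5(y² - 8y) = -264
4(x + 9)² -5(y - 4)² = -264 + 324 - 80 = -20
Dividing both sides by -20: (y - 4)²/4 - (x + 9)²/5 = 1
Hyperbola, center (-9, 4), transverse axis vertical; a² = 4, b² = 5.
a = 2. Vertices at (h, k ± a).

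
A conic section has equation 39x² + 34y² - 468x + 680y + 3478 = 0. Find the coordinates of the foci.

Rearranging, 39(x² - 12x) + 34(y² + 20y) = -3478.
Completing the square gives 39(x - 6)² + 34(y + 10)² = -3478 + 1404 + 3400 = 1326.
Divide through by 1326 to get (x - 6)²/34 + (y + 10)²/39 = 1.
Ellipse, center (6, -10), major axis vertical; a² = 39, b² = 34.
c² = a² - b² = 39 - 34 = 5, so c = √5.
Foci lie on the vertical axis through the center: (h, k ± c).

(6, -10 - √5) and (6, -10 + √5)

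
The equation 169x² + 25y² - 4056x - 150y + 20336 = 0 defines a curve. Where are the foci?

(12, -9) and (12, 15)

Collect terms: 169(x² - 24x) + 25(y² - 6y) = -20336
Complete the square: 169(x - 12)² + 25(y - 3)² = -20336 + 24336 + 225 = 4225
Divide by 4225: (x - 12)²/25 + (y - 3)²/169 = 1
Ellipse, center (12, 3), major axis vertical; a² = 169, b² = 25.
c² = a² - b² = 169 - 25 = 144, so c = 12.
Foci lie on the vertical axis through the center: (h, k ± c).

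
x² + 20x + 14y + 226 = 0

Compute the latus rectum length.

14

Only x is squared. Complete the square in x: (x + 10)² = -14(y + 9).
Vertex (-10, -9); 4p = -14 so p = -7/2. Opens down.
Latus rectum length = |4p| = 14.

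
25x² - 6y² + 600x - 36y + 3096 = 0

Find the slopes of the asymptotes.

5√6/6 and -5√6/6

Group the x- and y-terms: 25(x² + 24x) -6(y² + 6y) = -3096
Complete the square in x and y: 25(x + 12)² -6(y + 3)² = -3096 + 3600 - 54 = 450
Divide by 450: (x + 12)²/18 - (y + 3)²/75 = 1
Hyperbola, center (-12, -3), transverse axis horizontal; a² = 18, b² = 75.
For a horizontal hyperbola the asymptotes have slope ±b/a.
Here that is ±5√3/3√2 = ±5√6/6.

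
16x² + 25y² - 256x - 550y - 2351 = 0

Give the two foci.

Rearranging, 16(x² - 16x) + 25(y² - 22y) = 2351.
Completing the square gives 16(x - 8)² + 25(y - 11)² = 2351 + 1024 + 3025 = 6400.
Divide by 6400: (x - 8)²/400 + (y - 11)²/256 = 1
Ellipse, center (8, 11), major axis horizontal; a² = 400, b² = 256.
c² = a² - b² = 400 - 256 = 144, so c = 12.
Foci lie on the horizontal axis through the center: (h ± c, k).

(-4, 11) and (20, 11)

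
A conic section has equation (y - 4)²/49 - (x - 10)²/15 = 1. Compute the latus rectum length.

Center (10, 4). The positive term is the y-term, so the transverse axis is vertical; a² = 49, b² = 15.
Latus rectum length = 2b²/a = 2·15/7 = 30/7.

30/7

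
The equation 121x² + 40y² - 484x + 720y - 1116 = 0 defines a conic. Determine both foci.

Group the x- and y-terms: 121(x² - 4x) + 40(y² + 18y) = 1116
Completing the square gives 121(x - 2)² + 40(y + 9)² = 1116 + 484 + 3240 = 4840.
Dividing both sides by 4840: (x - 2)²/40 + (y + 9)²/121 = 1
Ellipse, center (2, -9), major axis vertical; a² = 121, b² = 40.
c² = a² - b² = 121 - 40 = 81, so c = 9.
Foci lie on the vertical axis through the center: (h, k ± c).

(2, -18) and (2, 0)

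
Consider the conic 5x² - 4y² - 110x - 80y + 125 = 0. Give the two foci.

Rearranging, 5(x² - 22x) -4(y² + 20y) = -125.
Complete the square in x and y: 5(x - 11)² -4(y + 10)² = -125 + 605 - 400 = 80
Dividing both sides by 80: (x - 11)²/16 - (y + 10)²/20 = 1
Hyperbola, center (11, -10), transverse axis horizontal; a² = 16, b² = 20.
c² = a² + b² = 16 + 20 = 36, so c = 6.
Foci lie on the horizontal axis through the center: (h ± c, k).

(5, -10) and (17, -10)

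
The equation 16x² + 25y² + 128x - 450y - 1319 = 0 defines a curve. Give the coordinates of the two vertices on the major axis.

(-19, 9) and (11, 9)

Rearranging, 16(x² + 8x) + 25(y² - 18y) = 1319.
16(x + 4)² + 25(y - 9)² = 1319 + 256 + 2025 = 3600
Divide by 3600: (x + 4)²/225 + (y - 9)²/144 = 1
Ellipse, center (-4, 9), major axis horizontal; a² = 225, b² = 144.
a = 15. Vertices at (h ± a, k).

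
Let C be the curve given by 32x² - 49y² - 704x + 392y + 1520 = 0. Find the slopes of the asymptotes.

Collect terms: 32(x² - 22x) -49(y² - 8y) = -1520
Complete the square in x and y: 32(x - 11)² -49(y - 4)² = -1520 + 3872 - 784 = 1568
Divide by 1568: (x - 11)²/49 - (y - 4)²/32 = 1
Hyperbola, center (11, 4), transverse axis horizontal; a² = 49, b² = 32.
For a horizontal hyperbola the asymptotes have slope ±b/a.
Here that is ±4√2/7.

4√2/7 and -4√2/7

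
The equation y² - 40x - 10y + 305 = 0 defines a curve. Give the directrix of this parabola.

x = -3

Only y is squared. Complete the square in y: (y - 5)² = 40(x - 7).
Vertex (7, 5); 4p = 40 so p = 10. Opens right.
Directrix is the vertical line x = h − p = 7 − (10) = -3.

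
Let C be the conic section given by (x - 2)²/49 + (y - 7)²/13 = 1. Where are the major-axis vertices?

Center (2, 7). The larger denominator 49 sits under the x-term, so the major axis is horizontal; a² = 49, b² = 13.
a = 7. Vertices at (h ± a, k).

(-5, 7) and (9, 7)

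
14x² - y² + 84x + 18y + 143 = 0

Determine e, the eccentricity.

e = √210/14

Group: 14(x² + 6x) -(y² - 18y) = -143
Completing the square gives 14(x + 3)² -(y - 9)² = -143 + 126 - 81 = -98.
Divide by -98: (y - 9)²/98 - (x + 3)²/7 = 1
Hyperbola, center (-3, 9), transverse axis vertical; a² = 98, b² = 7.
c² = a² + b² = 105, so c = √105.
e = c/a = √105/7√2 = √210/14.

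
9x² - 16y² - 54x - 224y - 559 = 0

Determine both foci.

9(x² - 6x) -16(y² + 14y) = 559
9(x - 3)² -16(y + 7)² = 559 + 81 - 784 = -144
Divide by -144: (y + 7)²/9 - (x - 3)²/16 = 1
Hyperbola, center (3, -7), transverse axis vertical; a² = 9, b² = 16.
c² = a² + b² = 9 + 16 = 25, so c = 5.
Foci lie on the vertical axis through the center: (h, k ± c).

(3, -12) and (3, -2)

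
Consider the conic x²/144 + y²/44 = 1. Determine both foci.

(-10, 0) and (10, 0)

Center (0, 0). The larger denominator 144 sits under the x-term, so the major axis is horizontal; a² = 144, b² = 44.
c² = a² - b² = 144 - 44 = 100, so c = 10.
Foci lie on the horizontal axis through the center: (h ± c, k).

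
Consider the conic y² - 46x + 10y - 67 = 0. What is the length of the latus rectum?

46

Only y is squared. Complete the square in y: (y + 5)² = 46(x + 2).
Vertex (-2, -5); 4p = 46 so p = 23/2. Opens right.
Latus rectum length = |4p| = 46.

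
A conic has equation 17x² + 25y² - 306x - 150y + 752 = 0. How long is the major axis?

10√2

Group the x- and y-terms: 17(x² - 18x) + 25(y² - 6y) = -752
17(x - 9)² + 25(y - 3)² = -752 + 1377 + 225 = 850
Dividing both sides by 850: (x - 9)²/50 + (y - 3)²/34 = 1
Ellipse, center (9, 3), major axis horizontal; a² = 50, b² = 34.
a² = 50 so a = 5√2; the major axis has length 2a = 10√2.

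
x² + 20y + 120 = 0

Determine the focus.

Only x is squared. Complete the square in x: x² = -20(y + 6).
Vertex (0, -6); 4p = -20 so p = -5. Opens down.
Focus is p units from the vertex along the axis: (h, k + p).

(0, -11)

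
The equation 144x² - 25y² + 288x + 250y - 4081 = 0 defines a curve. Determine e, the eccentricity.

144(x² + 2x) -25(y² - 10y) = 4081
Complete the square: 144(x + 1)² -25(y - 5)² = 4081 + 144 - 625 = 3600
Dividing both sides by 3600: (x + 1)²/25 - (y - 5)²/144 = 1
Hyperbola, center (-1, 5), transverse axis horizontal; a² = 25, b² = 144.
c² = a² + b² = 169, so c = 13.
e = c/a = 13/5.

e = 13/5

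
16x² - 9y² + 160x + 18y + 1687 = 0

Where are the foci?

(-5, -14) and (-5, 16)

Group: 16(x² + 10x) -9(y² - 2y) = -1687
Complete the square: 16(x + 5)² -9(y - 1)² = -1687 + 400 - 9 = -1296
Dividing both sides by -1296: (y - 1)²/144 - (x + 5)²/81 = 1
Hyperbola, center (-5, 1), transverse axis vertical; a² = 144, b² = 81.
c² = a² + b² = 144 + 81 = 225, so c = 15.
Foci lie on the vertical axis through the center: (h, k ± c).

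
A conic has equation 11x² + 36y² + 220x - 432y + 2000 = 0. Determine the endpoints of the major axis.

(-16, 6) and (-4, 6)

Collect terms: 11(x² + 20x) + 36(y² - 12y) = -2000
Complete the square: 11(x + 10)² + 36(y - 6)² = -2000 + 1100 + 1296 = 396
Divide by 396: (x + 10)²/36 + (y - 6)²/11 = 1
Ellipse, center (-10, 6), major axis horizontal; a² = 36, b² = 11.
a = 6. Vertices at (h ± a, k).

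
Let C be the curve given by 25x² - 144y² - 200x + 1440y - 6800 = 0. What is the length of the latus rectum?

Collect terms: 25(x² - 8x) -144(y² - 10y) = 6800
Completing the square gives 25(x - 4)² -144(y - 5)² = 6800 + 400 - 3600 = 3600.
Divide by 3600: (x - 4)²/144 - (y - 5)²/25 = 1
Hyperbola, center (4, 5), transverse axis horizontal; a² = 144, b² = 25.
Latus rectum length = 2b²/a = 2·25/12 = 25/6.

25/6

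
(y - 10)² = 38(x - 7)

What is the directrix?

x = -5/2

Vertex (7, 10); 4p = 38 so p = 19/2. Opens right.
Directrix is the vertical line x = h − p = 7 − (19/2) = -5/2.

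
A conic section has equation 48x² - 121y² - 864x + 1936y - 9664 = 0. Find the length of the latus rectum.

Group: 48(x² - 18x) -121(y² - 16y) = 9664
48(x - 9)² -121(y - 8)² = 9664 + 3888 - 7744 = 5808
Divide by 5808: (x - 9)²/121 - (y - 8)²/48 = 1
Hyperbola, center (9, 8), transverse axis horizontal; a² = 121, b² = 48.
Latus rectum length = 2b²/a = 2·48/11 = 96/11.

96/11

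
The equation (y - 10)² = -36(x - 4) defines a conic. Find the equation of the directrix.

x = 13

Vertex (4, 10); 4p = -36 so p = -9. Opens left.
Directrix is the vertical line x = h − p = 4 − (-9) = 13.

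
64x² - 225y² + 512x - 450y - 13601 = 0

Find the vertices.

(-19, -1) and (11, -1)

64(x² + 8x) -225(y² + 2y) = 13601
Complete the square: 64(x + 4)² -225(y + 1)² = 13601 + 1024 - 225 = 14400
Dividing both sides by 14400: (x + 4)²/225 - (y + 1)²/64 = 1
Hyperbola, center (-4, -1), transverse axis horizontal; a² = 225, b² = 64.
a = 15. Vertices at (h ± a, k).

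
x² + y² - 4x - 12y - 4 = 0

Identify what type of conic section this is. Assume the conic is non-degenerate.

No xy term. Coefficients of x² and y² are A = 1, C = 1.
A = C (same sign) ⇒ circle.

circle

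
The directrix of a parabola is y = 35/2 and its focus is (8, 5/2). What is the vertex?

(8, 10)

The vertex is the midpoint between the focus and the directrix along the axis of symmetry.
Axis is vertical (directrix is horizontal). Vertex y-coordinate = (5/2 + 35/2)/2 = 10; x-coordinate = 8.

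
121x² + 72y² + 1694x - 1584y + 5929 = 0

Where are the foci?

(-7, 4) and (-7, 18)

121(x² + 14x) + 72(y² - 22y) = -5929
121(x + 7)² + 72(y - 11)² = -5929 + 5929 + 8712 = 8712
Divide by 8712: (x + 7)²/72 + (y - 11)²/121 = 1
Ellipse, center (-7, 11), major axis vertical; a² = 121, b² = 72.
c² = a² - b² = 121 - 72 = 49, so c = 7.
Foci lie on the vertical axis through the center: (h, k ± c).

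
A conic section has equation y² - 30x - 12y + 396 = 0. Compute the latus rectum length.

30

Only y is squared. Complete the square in y: (y - 6)² = 30(x - 12).
Vertex (12, 6); 4p = 30 so p = 15/2. Opens right.
Latus rectum length = |4p| = 30.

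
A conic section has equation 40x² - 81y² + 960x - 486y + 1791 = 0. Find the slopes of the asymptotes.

2√10/9 and -2√10/9

Rearranging, 40(x² + 24x) -81(y² + 6y) = -1791.
Completing the square gives 40(x + 12)² -81(y + 3)² = -1791 + 5760 - 729 = 3240.
Divide by 3240: (x + 12)²/81 - (y + 3)²/40 = 1
Hyperbola, center (-12, -3), transverse axis horizontal; a² = 81, b² = 40.
For a horizontal hyperbola the asymptotes have slope ±b/a.
Here that is ±2√10/9.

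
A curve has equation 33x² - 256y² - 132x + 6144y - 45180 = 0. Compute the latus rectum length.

Rearranging, 33(x² - 4x) -256(y² - 24y) = 45180.
Complete the square: 33(x - 2)² -256(y - 12)² = 45180 + 132 - 36864 = 8448
Divide through by 8448 to get (x - 2)²/256 - (y - 12)²/33 = 1.
Hyperbola, center (2, 12), transverse axis horizontal; a² = 256, b² = 33.
Latus rectum length = 2b²/a = 2·33/16 = 33/8.

33/8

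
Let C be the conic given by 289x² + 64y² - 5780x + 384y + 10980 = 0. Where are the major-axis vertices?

(10, -20) and (10, 14)

289(x² - 20x) + 64(y² + 6y) = -10980
Complete the square: 289(x - 10)² + 64(y + 3)² = -10980 + 28900 + 576 = 18496
Divide by 18496: (x - 10)²/64 + (y + 3)²/289 = 1
Ellipse, center (10, -3), major axis vertical; a² = 289, b² = 64.
a = 17. Vertices at (h, k ± a).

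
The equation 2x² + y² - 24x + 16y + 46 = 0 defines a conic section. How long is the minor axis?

Group the x- and y-terms: 2(x² - 12x) + (y² + 16y) = -46
Complete the square in x and y: 2(x - 6)² + (y + 8)² = -46 + 72 + 64 = 90
Divide by 90: (x - 6)²/45 + (y + 8)²/90 = 1
Ellipse, center (6, -8), major axis vertical; a² = 90, b² = 45.
b² = 45 so b = 3√5; the minor axis has length 2b = 6√5.

6√5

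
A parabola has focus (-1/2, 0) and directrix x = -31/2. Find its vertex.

(-8, 0)

The vertex is the midpoint between the focus and the directrix along the axis of symmetry.
Axis is horizontal (directrix is vertical). Vertex x-coordinate = (-1/2 + (-31/2))/2 = -8; y-coordinate = 0.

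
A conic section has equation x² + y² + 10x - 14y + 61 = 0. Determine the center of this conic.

Group: (x² + 10x) + (y² - 14y) = -61
Complete the square in x and y: (x + 5)² + (y - 7)² = -61 + 25 + 49 = 13
So (x + 5)² + (y - 7)² = 13.
Circle centered at (-5, 7) with r² = 13.

(-5, 7)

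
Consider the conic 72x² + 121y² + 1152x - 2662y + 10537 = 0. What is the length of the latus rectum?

Group: 72(x² + 16x) + 121(y² - 22y) = -10537
Complete the square: 72(x + 8)² + 121(y - 11)² = -10537 + 4608 + 14641 = 8712
Divide by 8712: (x + 8)²/121 + (y - 11)²/72 = 1
Ellipse, center (-8, 11), major axis horizontal; a² = 121, b² = 72.
Latus rectum length = 2b²/a = 2·72/11 = 144/11.

144/11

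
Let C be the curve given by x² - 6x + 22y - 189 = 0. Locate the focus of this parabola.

(3, 7/2)

Only x is squared. Complete the square in x: (x - 3)² = -22(y - 9).
Vertex (3, 9); 4p = -22 so p = -11/2. Opens down.
Focus is p units from the vertex along the axis: (h, k + p).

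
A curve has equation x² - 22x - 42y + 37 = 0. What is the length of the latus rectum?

42

Only x is squared. Complete the square in x: (x - 11)² = 42(y + 2).
Vertex (11, -2); 4p = 42 so p = 21/2. Opens up.
Latus rectum length = |4p| = 42.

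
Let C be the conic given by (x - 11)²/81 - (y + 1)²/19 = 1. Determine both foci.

(1, -1) and (21, -1)

Center (11, -1). The positive term is the x-term, so the transverse axis is horizontal; a² = 81, b² = 19.
c² = a² + b² = 81 + 19 = 100, so c = 10.
Foci lie on the horizontal axis through the center: (h ± c, k).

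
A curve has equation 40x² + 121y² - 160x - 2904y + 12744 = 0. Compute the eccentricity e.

e = 9/11

Rearranging, 40(x² - 4x) + 121(y² - 24y) = -12744.
Complete the square: 40(x - 2)² + 121(y - 12)² = -12744 + 160 + 17424 = 4840
Dividing both sides by 4840: (x - 2)²/121 + (y - 12)²/40 = 1
Ellipse, center (2, 12), major axis horizontal; a² = 121, b² = 40.
c² = a² - b² = 81, so c = 9.
e = c/a = 9/11.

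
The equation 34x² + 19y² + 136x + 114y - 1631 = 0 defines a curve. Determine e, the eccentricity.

e = √510/34

Rearranging, 34(x² + 4x) + 19(y² + 6y) = 1631.
Completing the square gives 34(x + 2)² + 19(y + 3)² = 1631 + 136 + 171 = 1938.
Dividing both sides by 1938: (x + 2)²/57 + (y + 3)²/102 = 1
Ellipse, center (-2, -3), major axis vertical; a² = 102, b² = 57.
c² = a² - b² = 45, so c = 3√5.
e = c/a = 3√5/√102 = √510/34.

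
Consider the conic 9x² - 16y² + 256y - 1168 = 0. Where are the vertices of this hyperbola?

(-4, 8) and (4, 8)

Rearranging, 9x² -16(y² - 16y) = 1168.
9x² -16(y - 8)² = 1168 + 0 - 1024 = 144
Divide by 144: x²/16 - (y - 8)²/9 = 1
Hyperbola, center (0, 8), transverse axis horizontal; a² = 16, b² = 9.
a = 4. Vertices at (h ± a, k).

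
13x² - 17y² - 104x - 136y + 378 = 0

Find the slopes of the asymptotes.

√221/17 and -√221/17

Group: 13(x² - 8x) -17(y² + 8y) = -378
Complete the square: 13(x - 4)² -17(y + 4)² = -378 + 208 - 272 = -442
Divide by -442: (y + 4)²/26 - (x - 4)²/34 = 1
Hyperbola, center (4, -4), transverse axis vertical; a² = 26, b² = 34.
For a vertical hyperbola the asymptotes have slope ±a/b.
Here that is ±√26/√34 = ±√221/17.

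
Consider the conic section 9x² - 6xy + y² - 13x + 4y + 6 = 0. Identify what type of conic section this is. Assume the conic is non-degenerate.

parabola

A = 9, B = -6, C = 1.
Discriminant B² − 4AC = (-6)² − 4·9·1 = 0.
B² − 4AC = 0 ⇒ parabola.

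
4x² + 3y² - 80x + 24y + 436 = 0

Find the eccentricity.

e = 1/2

Collect terms: 4(x² - 20x) + 3(y² + 8y) = -436
Completing the square gives 4(x - 10)² + 3(y + 4)² = -436 + 400 + 48 = 12.
Divide by 12: (x - 10)²/3 + (y + 4)²/4 = 1
Ellipse, center (10, -4), major axis vertical; a² = 4, b² = 3.
c² = a² - b² = 1, so c = 1.
e = c/a = 1/2.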